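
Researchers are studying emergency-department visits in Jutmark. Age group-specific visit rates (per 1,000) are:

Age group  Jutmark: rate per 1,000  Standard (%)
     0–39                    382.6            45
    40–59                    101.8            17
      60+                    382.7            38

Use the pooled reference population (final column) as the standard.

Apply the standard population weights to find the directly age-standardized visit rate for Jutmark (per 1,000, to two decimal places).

Standard weights: 0.45, 0.17, 0.38.
Standardized rate: 0.4500×382.6 + 0.1700×101.8 + 0.3800×382.7 = 334.9020 per 1,000.

334.90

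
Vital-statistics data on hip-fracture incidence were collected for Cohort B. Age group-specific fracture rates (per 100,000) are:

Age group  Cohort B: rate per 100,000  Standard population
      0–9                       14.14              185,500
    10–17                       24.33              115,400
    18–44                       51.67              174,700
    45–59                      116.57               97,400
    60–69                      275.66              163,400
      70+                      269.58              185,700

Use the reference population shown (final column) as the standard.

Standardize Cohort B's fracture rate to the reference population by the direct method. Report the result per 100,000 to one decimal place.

131.1

Standard total = 922,100; weights = 0.2012, 0.1251, 0.1895, 0.1056, 0.1772, 0.2014.
Standardized rate: 0.2012×14.14 + 0.1251×24.33 + 0.1895×51.67 + 0.1056×116.57 + 0.1772×275.66 + 0.2014×269.58 = 131.1302 per 100,000.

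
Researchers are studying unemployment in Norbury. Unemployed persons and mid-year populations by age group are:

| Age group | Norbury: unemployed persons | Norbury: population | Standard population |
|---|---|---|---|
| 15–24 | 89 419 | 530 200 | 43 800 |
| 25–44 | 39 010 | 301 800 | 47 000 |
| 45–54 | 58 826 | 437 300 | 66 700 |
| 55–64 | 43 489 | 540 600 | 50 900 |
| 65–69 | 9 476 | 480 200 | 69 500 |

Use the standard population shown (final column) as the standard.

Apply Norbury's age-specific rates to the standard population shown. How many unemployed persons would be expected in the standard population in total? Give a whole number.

27901

Age-specific rates per 1 000 for Norbury: 168.651, 129.258, 134.521, 80.446, 19.733.
Expected unemployed persons = Σ (standard pop × age-specific rate ÷ 1 000)
= 43 800×168.651/1 000 + 47 000×129.258/1 000 + 66 700×134.521/1 000 + 50 900×80.446/1 000 + 69 500×19.733/1 000
= 7386.93 + 6075.12 + 8972.55 + 4094.69 + 1371.47 = 27900.76.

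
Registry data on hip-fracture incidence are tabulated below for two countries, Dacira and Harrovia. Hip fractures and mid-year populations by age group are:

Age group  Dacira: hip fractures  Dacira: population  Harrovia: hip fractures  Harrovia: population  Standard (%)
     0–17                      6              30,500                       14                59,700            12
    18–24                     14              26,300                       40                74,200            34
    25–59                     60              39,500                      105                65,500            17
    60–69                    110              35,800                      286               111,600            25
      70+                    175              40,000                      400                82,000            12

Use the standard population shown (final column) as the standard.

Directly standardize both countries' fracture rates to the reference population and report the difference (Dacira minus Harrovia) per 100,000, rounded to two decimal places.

4.60

Age-specific rates per 100,000 for Dacira: 19.67, 53.23, 151.90, 307.26, 437.50.
For Harrovia: 23.45, 53.91, 160.31, 256.27, 487.80.
Standard weights: 0.12, 0.34, 0.17, 0.25, 0.12.
Dacira: 0.1200×19.67 + 0.3400×53.23 + 0.1700×151.90 + 0.2500×307.26 + 0.1200×437.50 = 175.5979 per 100,000.
Harrovia: 0.1200×23.45 + 0.3400×53.91 + 0.1700×160.31 + 0.2500×256.27 + 0.1200×487.80 = 170.9995 per 100,000.
Difference = 175.5979 − 170.9995 = 4.5984.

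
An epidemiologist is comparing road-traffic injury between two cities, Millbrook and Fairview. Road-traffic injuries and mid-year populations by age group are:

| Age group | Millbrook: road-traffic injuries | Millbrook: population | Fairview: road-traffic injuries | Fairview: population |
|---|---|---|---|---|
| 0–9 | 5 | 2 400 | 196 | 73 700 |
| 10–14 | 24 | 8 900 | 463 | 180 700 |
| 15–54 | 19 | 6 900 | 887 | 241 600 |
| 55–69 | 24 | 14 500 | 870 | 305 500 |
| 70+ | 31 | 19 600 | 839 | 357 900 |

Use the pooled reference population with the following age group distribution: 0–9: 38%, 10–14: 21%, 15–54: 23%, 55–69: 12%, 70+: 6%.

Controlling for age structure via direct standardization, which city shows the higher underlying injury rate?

Fairview

Age-specific rates per 100 000 for Millbrook: 208.33, 269.66, 275.36, 165.52, 158.16.
For Fairview: 265.94, 256.23, 367.14, 284.78, 234.42.
Standard weights: 0.38, 0.21, 0.23, 0.12, 0.06.
Millbrook: 0.3800×208.33 + 0.2100×269.66 + 0.2300×275.36 + 0.1200×165.52 + 0.0600×158.16 = 228.4811 per 100 000.
Fairview: 0.3800×265.94 + 0.2100×256.23 + 0.2300×367.14 + 0.1200×284.78 + 0.0600×234.42 = 287.5459 per 100 000.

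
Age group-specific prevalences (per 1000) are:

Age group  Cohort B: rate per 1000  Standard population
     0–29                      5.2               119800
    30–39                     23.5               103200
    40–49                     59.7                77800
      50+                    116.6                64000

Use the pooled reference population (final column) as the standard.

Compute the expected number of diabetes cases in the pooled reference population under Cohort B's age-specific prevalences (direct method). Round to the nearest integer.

15155

Expected diabetes cases = Σ (standard pop × age-specific rate ÷ 1000)
= 119800×5.2/1000 + 103200×23.5/1000 + 77800×59.7/1000 + 64000×116.6/1000
= 622.96 + 2425.20 + 4644.66 + 7462.40 = 15155.22.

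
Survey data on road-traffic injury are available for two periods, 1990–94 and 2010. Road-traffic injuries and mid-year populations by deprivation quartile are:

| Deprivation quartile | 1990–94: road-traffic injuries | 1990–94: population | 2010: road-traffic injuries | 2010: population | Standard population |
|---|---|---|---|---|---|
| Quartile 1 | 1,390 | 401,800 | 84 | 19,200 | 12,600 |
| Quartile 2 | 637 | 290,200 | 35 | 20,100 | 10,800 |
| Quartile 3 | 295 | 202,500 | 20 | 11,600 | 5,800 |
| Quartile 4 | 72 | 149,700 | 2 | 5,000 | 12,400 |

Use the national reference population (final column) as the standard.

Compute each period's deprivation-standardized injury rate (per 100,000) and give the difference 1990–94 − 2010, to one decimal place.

-17.3

Deprivation-specific rates per 100,000 for 1990–94: 345.94, 219.50, 145.68, 48.10.
For 2010: 437.50, 174.13, 172.41, 40.00.
Standard total = 41,600; weights = 0.3029, 0.2596, 0.1394, 0.2981.
1990–94: 0.3029×345.94 + 0.2596×219.50 + 0.1394×145.68 + 0.2981×48.10 = 196.4148 per 100,000.
2010: 0.3029×437.50 + 0.2596×174.13 + 0.1394×172.41 + 0.2981×40.00 = 213.6802 per 100,000.
Difference = 196.4148 − 213.6802 = -17.2654.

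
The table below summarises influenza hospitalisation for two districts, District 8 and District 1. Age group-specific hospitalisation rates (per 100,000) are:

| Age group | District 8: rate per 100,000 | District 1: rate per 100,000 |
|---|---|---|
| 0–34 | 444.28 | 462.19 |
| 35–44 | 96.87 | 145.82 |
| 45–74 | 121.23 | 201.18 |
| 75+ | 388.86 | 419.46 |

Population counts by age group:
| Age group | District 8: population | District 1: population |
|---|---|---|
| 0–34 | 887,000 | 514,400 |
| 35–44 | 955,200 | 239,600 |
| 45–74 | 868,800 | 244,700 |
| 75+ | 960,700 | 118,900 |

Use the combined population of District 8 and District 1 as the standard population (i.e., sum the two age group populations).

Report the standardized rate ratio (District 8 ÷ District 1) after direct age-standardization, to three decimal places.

Combined standard total = 4,789,300; weights = 0.2926, 0.2495, 0.2325, 0.2254.
District 8: 0.2926×444.28 + 0.2495×96.87 + 0.2325×121.23 + 0.2254×388.86 = 270.0096 per 100,000.
District 1: 0.2926×462.19 + 0.2495×145.82 + 0.2325×201.18 + 0.2254×419.46 = 312.9480 per 100,000.
Ratio = 270.0096 ÷ 312.9480 = 0.86279.

0.863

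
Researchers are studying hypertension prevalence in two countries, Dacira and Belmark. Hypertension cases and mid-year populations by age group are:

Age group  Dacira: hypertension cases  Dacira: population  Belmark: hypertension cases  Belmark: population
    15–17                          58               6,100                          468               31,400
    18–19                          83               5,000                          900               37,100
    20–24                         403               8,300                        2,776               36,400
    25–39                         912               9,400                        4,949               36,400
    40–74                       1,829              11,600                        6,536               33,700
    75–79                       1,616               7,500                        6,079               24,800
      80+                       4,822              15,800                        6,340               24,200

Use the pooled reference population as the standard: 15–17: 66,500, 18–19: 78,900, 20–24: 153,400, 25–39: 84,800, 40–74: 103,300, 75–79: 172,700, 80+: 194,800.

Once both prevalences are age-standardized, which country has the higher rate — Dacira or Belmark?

Belmark

Age-specific rates per 1,000 for Dacira: 9.508, 16.600, 48.554, 97.021, 157.672, 215.467, 305.190.
For Belmark: 14.904, 24.259, 76.264, 135.962, 193.947, 245.121, 261.983.
Standard total = 854,400; weights = 0.0778, 0.0923, 0.1795, 0.0993, 0.1209, 0.2021, 0.2280.
Dacira: 0.0778×9.508 + 0.0923×16.600 + 0.1795×48.554 + 0.0993×97.021 + 0.1209×157.672 + 0.2021×215.467 + 0.2280×305.190 = 152.8175 per 1,000.
Belmark: 0.0778×14.904 + 0.0923×24.259 + 0.1795×76.264 + 0.0993×135.962 + 0.1209×193.947 + 0.2021×245.121 + 0.2280×261.983 = 163.3135 per 1,000.
The crude rates (152.64 vs 125.21) would put Dacira higher, but that reflects its age composition; once standardized to a common age structure, Belmark has the higher underlying rate.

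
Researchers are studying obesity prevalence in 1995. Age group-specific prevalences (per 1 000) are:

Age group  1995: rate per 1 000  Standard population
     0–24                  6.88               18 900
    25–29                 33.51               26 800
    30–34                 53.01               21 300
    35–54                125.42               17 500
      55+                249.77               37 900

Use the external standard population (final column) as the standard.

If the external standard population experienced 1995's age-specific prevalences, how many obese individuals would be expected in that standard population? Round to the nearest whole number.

13818

Expected obese individuals = Σ (standard pop × age-specific rate ÷ 1 000)
= 18 900×6.88/1 000 + 26 800×33.51/1 000 + 21 300×53.01/1 000 + 17 500×125.42/1 000 + 37 900×249.77/1 000
= 130.03 + 898.07 + 1129.11 + 2194.85 + 9466.28 = 13818.35.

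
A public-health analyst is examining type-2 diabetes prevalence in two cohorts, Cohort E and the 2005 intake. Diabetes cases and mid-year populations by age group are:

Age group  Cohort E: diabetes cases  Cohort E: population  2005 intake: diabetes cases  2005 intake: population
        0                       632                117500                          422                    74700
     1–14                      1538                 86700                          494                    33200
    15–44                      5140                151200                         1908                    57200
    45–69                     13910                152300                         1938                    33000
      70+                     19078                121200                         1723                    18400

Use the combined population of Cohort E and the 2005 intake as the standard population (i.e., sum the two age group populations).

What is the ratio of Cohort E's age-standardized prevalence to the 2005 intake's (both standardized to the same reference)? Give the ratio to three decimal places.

Age-specific rates per 1000 for Cohort E: 5.379, 17.739, 33.995, 91.333, 157.409.
For the 2005 intake: 5.649, 14.880, 33.357, 58.727, 93.641.
Combined standard total = 845400; weights = 0.2273, 0.1418, 0.2465, 0.2192, 0.1651.
Cohort E: 0.2273×5.379 + 0.1418×17.739 + 0.2465×33.995 + 0.2192×91.333 + 0.1651×157.409 = 58.1305 per 1000.
The 2005 intake: 0.2273×5.649 + 0.1418×14.880 + 0.2465×33.357 + 0.2192×58.727 + 0.1651×93.641 = 39.9525 per 1000.
Ratio = 58.1305 ÷ 39.9525 = 1.45499.

1.455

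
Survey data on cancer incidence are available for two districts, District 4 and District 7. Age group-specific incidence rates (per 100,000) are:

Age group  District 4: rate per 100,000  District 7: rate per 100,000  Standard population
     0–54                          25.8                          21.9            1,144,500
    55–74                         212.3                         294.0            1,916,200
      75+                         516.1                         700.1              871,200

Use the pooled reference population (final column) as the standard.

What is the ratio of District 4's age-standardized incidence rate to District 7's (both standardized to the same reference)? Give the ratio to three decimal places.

Standard total = 3,931,900; weights = 0.2911, 0.4873, 0.2216.
District 4: 0.2911×25.8 + 0.4873×212.3 + 0.2216×516.1 = 225.3271 per 100,000.
District 7: 0.2911×21.9 + 0.4873×294.0 + 0.2216×700.1 = 304.7775 per 100,000.
Ratio = 225.3271 ÷ 304.7775 = 0.73932.

0.739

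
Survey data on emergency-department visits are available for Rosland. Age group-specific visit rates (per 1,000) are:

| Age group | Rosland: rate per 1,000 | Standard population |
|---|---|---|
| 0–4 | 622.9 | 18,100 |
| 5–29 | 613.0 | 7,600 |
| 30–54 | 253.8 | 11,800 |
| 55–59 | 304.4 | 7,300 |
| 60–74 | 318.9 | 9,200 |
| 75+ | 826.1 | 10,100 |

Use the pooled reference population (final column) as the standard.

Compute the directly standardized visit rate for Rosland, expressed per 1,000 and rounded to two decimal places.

505.89

Standard total = 64,100; weights = 0.2824, 0.1186, 0.1841, 0.1139, 0.1435, 0.1576.
Standardized rate: 0.2824×622.9 + 0.1186×613.0 + 0.1841×253.8 + 0.1139×304.4 + 0.1435×318.9 + 0.1576×826.1 = 505.8930 per 1,000.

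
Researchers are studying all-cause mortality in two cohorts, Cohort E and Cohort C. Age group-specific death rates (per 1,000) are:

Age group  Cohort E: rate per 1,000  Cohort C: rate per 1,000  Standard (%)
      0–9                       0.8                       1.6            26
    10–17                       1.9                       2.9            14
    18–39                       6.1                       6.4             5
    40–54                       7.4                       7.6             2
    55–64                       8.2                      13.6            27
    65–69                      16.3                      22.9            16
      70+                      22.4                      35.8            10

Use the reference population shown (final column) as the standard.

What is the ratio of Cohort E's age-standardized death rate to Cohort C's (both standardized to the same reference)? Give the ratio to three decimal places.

0.654

Standard weights: 0.26, 0.14, 0.05, 0.02, 0.27, 0.16, 0.10.
Cohort E: 0.2600×0.8 + 0.1400×1.9 + 0.0500×6.1 + 0.0200×7.4 + 0.2700×8.2 + 0.1600×16.3 + 0.1000×22.4 = 7.9890 per 1,000.
Cohort C: 0.2600×1.6 + 0.1400×2.9 + 0.0500×6.4 + 0.0200×7.6 + 0.2700×13.6 + 0.1600×22.9 + 0.1000×35.8 = 12.2100 per 1,000.
Ratio = 7.9890 ÷ 12.2100 = 0.65430.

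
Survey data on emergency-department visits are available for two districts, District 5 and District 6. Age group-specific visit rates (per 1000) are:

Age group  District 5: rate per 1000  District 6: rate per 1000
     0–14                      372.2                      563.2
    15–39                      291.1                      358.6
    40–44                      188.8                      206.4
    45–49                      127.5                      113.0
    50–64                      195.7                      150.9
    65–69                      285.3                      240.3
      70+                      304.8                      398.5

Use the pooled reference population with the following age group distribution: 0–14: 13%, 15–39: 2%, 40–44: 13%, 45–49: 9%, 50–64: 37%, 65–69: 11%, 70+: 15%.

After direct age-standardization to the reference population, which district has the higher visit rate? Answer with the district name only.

District 6

Standard weights: 0.13, 0.02, 0.13, 0.09, 0.37, 0.11, 0.15.
District 5: 0.1300×372.2 + 0.0200×291.1 + 0.1300×188.8 + 0.0900×127.5 + 0.3700×195.7 + 0.1100×285.3 + 0.1500×304.8 = 239.7390 per 1000.
District 6: 0.1300×563.2 + 0.0200×358.6 + 0.1300×206.4 + 0.0900×113.0 + 0.3700×150.9 + 0.1100×240.3 + 0.1500×398.5 = 259.4310 per 1000.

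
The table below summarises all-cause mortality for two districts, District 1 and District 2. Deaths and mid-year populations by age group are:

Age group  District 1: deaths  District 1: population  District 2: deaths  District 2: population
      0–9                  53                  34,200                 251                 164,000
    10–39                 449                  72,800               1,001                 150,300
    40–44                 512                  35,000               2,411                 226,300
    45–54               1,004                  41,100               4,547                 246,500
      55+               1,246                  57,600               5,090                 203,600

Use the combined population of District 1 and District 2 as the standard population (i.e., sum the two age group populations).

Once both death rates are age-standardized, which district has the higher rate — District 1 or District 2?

Age-specific rates per 100,000 for District 1: 154.97, 616.76, 1462.86, 2442.82, 2163.19.
For District 2: 153.05, 666.00, 1065.40, 1844.62, 2500.00.
Combined standard total = 1,231,400; weights = 0.1610, 0.1812, 0.2122, 0.2336, 0.2121.
District 1: 0.1610×154.97 + 0.1812×616.76 + 0.2122×1462.86 + 0.2336×2442.82 + 0.2121×2163.19 = 1476.4826 per 100,000.
District 2: 0.1610×153.05 + 0.1812×666.00 + 0.2122×1065.40 + 0.2336×1844.62 + 0.2121×2500.00 = 1332.4852 per 100,000.

District 1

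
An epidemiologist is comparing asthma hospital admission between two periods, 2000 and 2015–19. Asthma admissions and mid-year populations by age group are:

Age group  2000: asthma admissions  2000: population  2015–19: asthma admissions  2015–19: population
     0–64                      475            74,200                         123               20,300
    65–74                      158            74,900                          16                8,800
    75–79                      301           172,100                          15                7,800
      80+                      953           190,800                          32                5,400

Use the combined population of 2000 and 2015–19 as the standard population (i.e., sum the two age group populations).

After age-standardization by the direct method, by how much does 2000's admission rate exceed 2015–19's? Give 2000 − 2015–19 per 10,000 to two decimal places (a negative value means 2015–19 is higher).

-2.84

Age-specific rates per 10,000 for 2000: 64.02, 21.09, 17.49, 49.95.
For 2015–19: 60.59, 18.18, 19.23, 59.26.
Combined standard total = 554,300; weights = 0.1705, 0.1510, 0.3246, 0.3540.
2000: 0.1705×64.02 + 0.1510×21.09 + 0.3246×17.49 + 0.3540×49.95 = 37.4550 per 10,000.
2015–19: 0.1705×60.59 + 0.1510×18.18 + 0.3246×19.23 + 0.3540×59.26 = 40.2922 per 10,000.
Difference = 37.4550 − 40.2922 = -2.8372.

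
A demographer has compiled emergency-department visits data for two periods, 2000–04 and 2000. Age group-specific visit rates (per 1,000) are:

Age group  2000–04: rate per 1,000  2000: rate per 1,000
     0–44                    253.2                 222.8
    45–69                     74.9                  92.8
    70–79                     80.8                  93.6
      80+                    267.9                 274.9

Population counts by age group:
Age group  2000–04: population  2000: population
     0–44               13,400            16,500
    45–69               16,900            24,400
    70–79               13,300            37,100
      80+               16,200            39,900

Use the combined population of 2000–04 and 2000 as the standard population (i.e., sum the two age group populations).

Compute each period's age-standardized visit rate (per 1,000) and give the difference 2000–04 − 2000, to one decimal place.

Combined standard total = 177,700; weights = 0.1683, 0.2324, 0.2836, 0.3157.
2000–04: 0.1683×253.2 + 0.2324×74.9 + 0.2836×80.8 + 0.3157×267.9 = 167.5046 per 1,000.
2000: 0.1683×222.8 + 0.2324×92.8 + 0.2836×93.6 + 0.3157×274.9 = 172.3899 per 1,000.
Difference = 167.5046 − 172.3899 = -4.8854.

-4.9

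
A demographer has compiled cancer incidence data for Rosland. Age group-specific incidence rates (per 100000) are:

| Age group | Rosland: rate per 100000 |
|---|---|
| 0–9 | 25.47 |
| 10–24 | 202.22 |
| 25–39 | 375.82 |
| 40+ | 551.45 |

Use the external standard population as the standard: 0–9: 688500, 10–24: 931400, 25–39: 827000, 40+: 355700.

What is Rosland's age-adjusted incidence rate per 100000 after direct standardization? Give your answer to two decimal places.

Standard total = 2802600; weights = 0.2457, 0.3323, 0.2951, 0.1269.
Standardized rate: 0.2457×25.47 + 0.3323×202.22 + 0.2951×375.82 + 0.1269×551.45 = 254.3487 per 100000.

254.35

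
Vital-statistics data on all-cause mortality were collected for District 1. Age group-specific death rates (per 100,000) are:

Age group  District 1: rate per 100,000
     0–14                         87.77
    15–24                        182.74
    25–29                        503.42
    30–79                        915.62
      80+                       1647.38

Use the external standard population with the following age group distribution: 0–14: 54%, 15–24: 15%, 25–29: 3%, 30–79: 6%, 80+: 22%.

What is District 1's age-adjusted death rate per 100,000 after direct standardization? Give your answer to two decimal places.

Standard weights: 0.54, 0.15, 0.03, 0.06, 0.22.
Standardized rate: 0.5400×87.77 + 0.1500×182.74 + 0.0300×503.42 + 0.0600×915.62 + 0.2200×1647.38 = 507.2702 per 100,000.

507.27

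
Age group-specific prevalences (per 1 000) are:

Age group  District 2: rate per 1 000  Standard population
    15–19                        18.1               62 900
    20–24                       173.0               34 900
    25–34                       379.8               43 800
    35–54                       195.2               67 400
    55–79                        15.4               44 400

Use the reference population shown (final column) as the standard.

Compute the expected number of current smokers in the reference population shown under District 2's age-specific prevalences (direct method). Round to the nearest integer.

Expected current smokers = Σ (standard pop × age-specific rate ÷ 1 000)
= 62 900×18.1/1 000 + 34 900×173.0/1 000 + 43 800×379.8/1 000 + 67 400×195.2/1 000 + 44 400×15.4/1 000
= 1138.49 + 6037.70 + 16635.24 + 13156.48 + 683.76 = 37651.67.

37652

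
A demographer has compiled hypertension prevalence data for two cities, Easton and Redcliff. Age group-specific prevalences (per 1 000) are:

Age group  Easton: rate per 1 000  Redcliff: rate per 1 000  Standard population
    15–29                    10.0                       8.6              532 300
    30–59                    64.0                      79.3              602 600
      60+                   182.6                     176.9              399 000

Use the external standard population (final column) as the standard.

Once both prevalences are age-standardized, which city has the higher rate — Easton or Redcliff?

Standard total = 1 533 900; weights = 0.3470, 0.3929, 0.2601.
Easton: 0.3470×10.0 + 0.3929×64.0 + 0.2601×182.6 = 76.1111 per 1 000.
Redcliff: 0.3470×8.6 + 0.3929×79.3 + 0.2601×176.9 = 80.1532 per 1 000.

Redcliff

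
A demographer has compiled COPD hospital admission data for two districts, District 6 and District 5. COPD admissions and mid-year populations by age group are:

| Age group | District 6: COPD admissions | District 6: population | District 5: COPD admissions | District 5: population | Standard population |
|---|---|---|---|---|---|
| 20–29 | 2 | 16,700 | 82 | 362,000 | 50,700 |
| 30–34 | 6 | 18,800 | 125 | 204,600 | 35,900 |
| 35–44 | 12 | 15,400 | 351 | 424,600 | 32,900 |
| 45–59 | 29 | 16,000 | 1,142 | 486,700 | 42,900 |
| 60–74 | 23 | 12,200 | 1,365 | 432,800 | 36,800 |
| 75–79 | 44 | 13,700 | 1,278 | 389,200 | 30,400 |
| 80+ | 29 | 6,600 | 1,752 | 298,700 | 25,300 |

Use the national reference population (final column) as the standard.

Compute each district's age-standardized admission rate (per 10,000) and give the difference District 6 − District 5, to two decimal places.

Age-specific rates per 10,000 for District 6: 1.20, 3.19, 7.79, 18.12, 18.85, 32.12, 43.94.
For District 5: 2.27, 6.11, 8.27, 23.46, 31.54, 32.84, 58.65.
Standard total = 254,900; weights = 0.1989, 0.1408, 0.1291, 0.1683, 0.1444, 0.1193, 0.0993.
District 6: 0.1989×1.20 + 0.1408×3.19 + 0.1291×7.79 + 0.1683×18.12 + 0.1444×18.85 + 0.1193×32.12 + 0.0993×43.94 = 15.6571 per 10,000.
District 5: 0.1989×2.27 + 0.1408×6.11 + 0.1291×8.27 + 0.1683×23.46 + 0.1444×31.54 + 0.1193×32.84 + 0.0993×58.65 = 20.6182 per 10,000.
Difference = 15.6571 − 20.6182 = -4.9610.

-4.96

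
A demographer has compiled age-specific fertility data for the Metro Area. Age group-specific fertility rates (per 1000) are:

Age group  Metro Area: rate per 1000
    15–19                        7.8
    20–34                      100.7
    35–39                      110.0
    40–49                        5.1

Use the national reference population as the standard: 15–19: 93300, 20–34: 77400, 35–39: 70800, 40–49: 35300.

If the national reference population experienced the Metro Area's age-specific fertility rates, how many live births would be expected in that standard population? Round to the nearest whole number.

Expected live births = Σ (standard pop × age-specific rate ÷ 1000)
= 93300×7.8/1000 + 77400×100.7/1000 + 70800×110.0/1000 + 35300×5.1/1000
= 727.74 + 7794.18 + 7788.00 + 180.03 = 16489.95.

16490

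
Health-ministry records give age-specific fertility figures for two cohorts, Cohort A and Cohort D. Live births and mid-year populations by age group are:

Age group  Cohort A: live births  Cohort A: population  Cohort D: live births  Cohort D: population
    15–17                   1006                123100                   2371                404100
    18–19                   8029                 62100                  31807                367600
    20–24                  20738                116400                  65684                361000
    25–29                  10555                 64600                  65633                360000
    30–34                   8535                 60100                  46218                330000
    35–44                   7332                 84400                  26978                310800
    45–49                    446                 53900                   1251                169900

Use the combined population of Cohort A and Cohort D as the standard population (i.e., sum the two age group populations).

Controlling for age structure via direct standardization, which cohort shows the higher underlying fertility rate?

Cohort A

Age-specific rates per 1000 for Cohort A: 8.172, 129.291, 178.162, 163.390, 142.013, 86.872, 8.275.
For Cohort D: 5.867, 86.526, 181.950, 182.314, 140.055, 86.802, 7.363.
Combined standard total = 2868000; weights = 0.1838, 0.1498, 0.1665, 0.1480, 0.1360, 0.1378, 0.0780.
Cohort A: 0.1838×8.172 + 0.1498×129.291 + 0.1665×178.162 + 0.1480×163.390 + 0.1360×142.013 + 0.1378×86.872 + 0.0780×8.275 = 106.6519 per 1000.
Cohort D: 0.1838×5.867 + 0.1498×86.526 + 0.1665×181.950 + 0.1480×182.314 + 0.1360×140.055 + 0.1378×86.802 + 0.0780×7.363 = 102.9059 per 1000.
The crude rates (100.32 vs 104.17) would put Cohort D higher, but that reflects its age composition; once standardized to a common age structure, Cohort A has the higher underlying rate.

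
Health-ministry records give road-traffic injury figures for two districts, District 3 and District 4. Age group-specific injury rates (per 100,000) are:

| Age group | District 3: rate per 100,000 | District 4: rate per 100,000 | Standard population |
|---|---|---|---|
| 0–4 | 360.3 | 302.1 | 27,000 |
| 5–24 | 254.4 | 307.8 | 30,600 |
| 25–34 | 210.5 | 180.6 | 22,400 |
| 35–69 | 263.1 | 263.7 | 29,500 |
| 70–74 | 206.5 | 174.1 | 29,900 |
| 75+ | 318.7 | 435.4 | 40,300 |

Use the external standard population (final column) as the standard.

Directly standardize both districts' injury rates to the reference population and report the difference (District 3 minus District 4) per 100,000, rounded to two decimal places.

Standard total = 179,700; weights = 0.1503, 0.1703, 0.1247, 0.1642, 0.1664, 0.2243.
District 3: 0.1503×360.3 + 0.1703×254.4 + 0.1247×210.5 + 0.1642×263.1 + 0.1664×206.5 + 0.2243×318.7 = 272.7176 per 100,000.
District 4: 0.1503×302.1 + 0.1703×307.8 + 0.1247×180.6 + 0.1642×263.7 + 0.1664×174.1 + 0.2243×435.4 = 290.2180 per 100,000.
Difference = 272.7176 − 290.2180 = -17.5004.

-17.50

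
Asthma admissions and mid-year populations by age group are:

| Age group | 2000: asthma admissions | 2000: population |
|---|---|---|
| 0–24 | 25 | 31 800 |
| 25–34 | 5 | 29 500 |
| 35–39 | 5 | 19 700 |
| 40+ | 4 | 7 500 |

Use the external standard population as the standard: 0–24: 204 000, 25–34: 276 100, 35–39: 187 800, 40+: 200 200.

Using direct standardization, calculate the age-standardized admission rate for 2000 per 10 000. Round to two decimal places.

Age-specific rates per 10 000 for 2000: 7.86, 1.69, 2.54, 5.33.
Standard total = 868 100; weights = 0.2350, 0.3181, 0.2163, 0.2306.
Standardized rate: 0.2350×7.86 + 0.3181×1.69 + 0.2163×2.54 + 0.2306×5.33 = 4.1656 per 10 000.

4.17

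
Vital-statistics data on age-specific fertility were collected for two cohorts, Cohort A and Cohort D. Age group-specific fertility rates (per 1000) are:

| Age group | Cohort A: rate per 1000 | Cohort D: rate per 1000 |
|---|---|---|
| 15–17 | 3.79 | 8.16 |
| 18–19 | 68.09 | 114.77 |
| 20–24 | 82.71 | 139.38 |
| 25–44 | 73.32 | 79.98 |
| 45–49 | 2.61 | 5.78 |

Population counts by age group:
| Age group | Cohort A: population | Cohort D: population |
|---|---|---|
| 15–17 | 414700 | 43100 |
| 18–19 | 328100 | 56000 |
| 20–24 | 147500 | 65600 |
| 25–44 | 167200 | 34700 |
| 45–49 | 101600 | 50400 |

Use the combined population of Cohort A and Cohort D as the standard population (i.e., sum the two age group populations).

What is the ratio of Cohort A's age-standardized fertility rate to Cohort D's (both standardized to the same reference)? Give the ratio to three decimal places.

Combined standard total = 1408900; weights = 0.3249, 0.2726, 0.1513, 0.1433, 0.1079.
Cohort A: 0.3249×3.79 + 0.2726×68.09 + 0.1513×82.71 + 0.1433×73.32 + 0.1079×2.61 = 43.0932 per 1000.
Cohort D: 0.3249×8.16 + 0.2726×114.77 + 0.1513×139.38 + 0.1433×79.98 + 0.1079×5.78 = 67.1071 per 1000.
Ratio = 43.0932 ÷ 67.1071 = 0.64215.

0.642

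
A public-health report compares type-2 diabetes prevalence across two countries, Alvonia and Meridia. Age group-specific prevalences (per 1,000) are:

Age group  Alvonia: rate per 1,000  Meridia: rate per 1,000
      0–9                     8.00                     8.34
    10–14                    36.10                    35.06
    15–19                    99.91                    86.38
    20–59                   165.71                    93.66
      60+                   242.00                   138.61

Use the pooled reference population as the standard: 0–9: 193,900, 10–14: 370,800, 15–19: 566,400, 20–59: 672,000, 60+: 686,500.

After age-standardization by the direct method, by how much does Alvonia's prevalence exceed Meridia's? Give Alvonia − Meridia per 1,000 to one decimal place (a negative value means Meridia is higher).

Standard total = 2,489,600; weights = 0.0779, 0.1489, 0.2275, 0.2699, 0.2757.
Alvonia: 0.0779×8.00 + 0.1489×36.10 + 0.2275×99.91 + 0.2699×165.71 + 0.2757×242.00 = 140.1897 per 1,000.
Meridia: 0.0779×8.34 + 0.1489×35.06 + 0.2275×86.38 + 0.2699×93.66 + 0.2757×138.61 = 89.0257 per 1,000.
Difference = 140.1897 − 89.0257 = 51.1640.

51.2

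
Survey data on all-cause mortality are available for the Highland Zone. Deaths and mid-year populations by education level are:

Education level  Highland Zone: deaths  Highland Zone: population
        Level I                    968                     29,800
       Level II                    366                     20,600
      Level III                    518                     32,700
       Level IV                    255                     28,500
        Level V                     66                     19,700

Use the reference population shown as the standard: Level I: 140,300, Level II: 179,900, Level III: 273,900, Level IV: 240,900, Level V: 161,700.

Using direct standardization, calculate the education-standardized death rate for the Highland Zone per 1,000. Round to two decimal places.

14.84

Education-specific rates per 1,000 for the Highland Zone: 32.483, 17.767, 15.841, 8.947, 3.350.
Standard total = 996,700; weights = 0.1408, 0.1805, 0.2748, 0.2417, 0.1622.
Standardized rate: 0.1408×32.483 + 0.1805×17.767 + 0.2748×15.841 + 0.2417×8.947 + 0.1622×3.350 = 14.8386 per 1,000.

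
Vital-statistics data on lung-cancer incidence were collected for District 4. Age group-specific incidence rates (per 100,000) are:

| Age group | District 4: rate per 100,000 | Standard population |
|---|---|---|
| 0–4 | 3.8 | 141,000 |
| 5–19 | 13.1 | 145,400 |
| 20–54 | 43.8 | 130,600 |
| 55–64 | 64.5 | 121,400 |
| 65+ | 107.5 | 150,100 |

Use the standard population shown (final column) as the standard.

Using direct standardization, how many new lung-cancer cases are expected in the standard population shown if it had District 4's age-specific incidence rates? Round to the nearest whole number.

321

Expected new lung-cancer cases = Σ (standard pop × age-specific rate ÷ 100,000)
= 141,000×3.8/100,000 + 145,400×13.1/100,000 + 130,600×43.8/100,000 + 121,400×64.5/100,000 + 150,100×107.5/100,000
= 5.36 + 19.05 + 57.20 + 78.30 + 161.36 = 321.27.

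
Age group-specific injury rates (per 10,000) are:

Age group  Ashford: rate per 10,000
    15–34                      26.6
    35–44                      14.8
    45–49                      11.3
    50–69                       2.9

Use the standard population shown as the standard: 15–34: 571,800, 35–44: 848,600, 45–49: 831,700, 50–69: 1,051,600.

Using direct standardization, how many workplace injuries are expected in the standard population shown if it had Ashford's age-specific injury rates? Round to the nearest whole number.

Expected workplace injuries = Σ (standard pop × age-specific rate ÷ 10,000)
= 571,800×26.6/10,000 + 848,600×14.8/10,000 + 831,700×11.3/10,000 + 1,051,600×2.9/10,000
= 1520.99 + 1255.93 + 939.82 + 304.96 = 4021.70.

4022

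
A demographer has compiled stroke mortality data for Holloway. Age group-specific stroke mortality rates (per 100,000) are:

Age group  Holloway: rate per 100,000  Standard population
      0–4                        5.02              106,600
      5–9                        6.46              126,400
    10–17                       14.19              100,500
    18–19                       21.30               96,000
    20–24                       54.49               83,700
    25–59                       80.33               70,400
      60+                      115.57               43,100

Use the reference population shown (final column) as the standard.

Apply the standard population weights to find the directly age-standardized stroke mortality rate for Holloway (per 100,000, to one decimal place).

31.9

Standard total = 626,700; weights = 0.1701, 0.2017, 0.1604, 0.1532, 0.1336, 0.1123, 0.0688.
Standardized rate: 0.1701×5.02 + 0.2017×6.46 + 0.1604×14.19 + 0.1532×21.30 + 0.1336×54.49 + 0.1123×80.33 + 0.0688×115.57 = 31.9446 per 100,000.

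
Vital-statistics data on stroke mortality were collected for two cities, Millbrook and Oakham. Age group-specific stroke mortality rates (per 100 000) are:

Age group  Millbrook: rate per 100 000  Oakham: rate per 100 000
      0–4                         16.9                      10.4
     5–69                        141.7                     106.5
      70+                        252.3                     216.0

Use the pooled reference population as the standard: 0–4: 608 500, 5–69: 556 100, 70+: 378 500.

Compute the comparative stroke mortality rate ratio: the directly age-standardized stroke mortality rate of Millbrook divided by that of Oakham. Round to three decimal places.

1.253

Standard total = 1 543 100; weights = 0.3943, 0.3604, 0.2453.
Millbrook: 0.3943×16.9 + 0.3604×141.7 + 0.2453×252.3 = 119.6154 per 100 000.
Oakham: 0.3943×10.4 + 0.3604×106.5 + 0.2453×216.0 = 95.4631 per 100 000.
Ratio = 119.6154 ÷ 95.4631 = 1.25300.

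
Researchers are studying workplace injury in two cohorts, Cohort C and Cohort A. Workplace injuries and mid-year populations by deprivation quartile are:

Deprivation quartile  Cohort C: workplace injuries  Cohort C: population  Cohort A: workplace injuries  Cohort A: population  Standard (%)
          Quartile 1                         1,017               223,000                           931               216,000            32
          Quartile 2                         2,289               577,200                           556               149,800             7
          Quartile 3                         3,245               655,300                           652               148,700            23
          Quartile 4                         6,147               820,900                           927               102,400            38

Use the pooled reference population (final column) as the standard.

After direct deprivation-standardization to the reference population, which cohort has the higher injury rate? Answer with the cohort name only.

Deprivation-specific rates per 10,000 for Cohort C: 45.61, 39.66, 49.52, 74.88.
For Cohort A: 43.10, 37.12, 43.85, 90.53.
Standard weights: 0.32, 0.07, 0.23, 0.38.
Cohort C: 0.3200×45.61 + 0.0700×39.66 + 0.2300×49.52 + 0.3800×74.88 = 57.2140 per 10,000.
Cohort A: 0.3200×43.10 + 0.0700×37.12 + 0.2300×43.85 + 0.3800×90.53 = 60.8758 per 10,000.
The crude rates (55.78 vs 49.70) would put Cohort C higher, but that reflects its deprivation composition; once standardized to a common deprivation structure, Cohort A has the higher underlying rate.

Cohort A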